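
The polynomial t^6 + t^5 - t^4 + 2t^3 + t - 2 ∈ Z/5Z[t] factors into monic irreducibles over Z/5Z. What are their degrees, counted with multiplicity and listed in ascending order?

Write h(t) = t^6 + t^5 - t^4 + 2t^3 + t - 2.
Roots in Z/5Z: h(0) = 3; h(1) = 2; h(2) = 1; h(3) = 1; h(4) = 4.
Complete factorization: h(t) = (t^6 + t^5 - t^4 + 2t^3 + t - 2).
Factor degrees with multiplicity: 6 = 6.

6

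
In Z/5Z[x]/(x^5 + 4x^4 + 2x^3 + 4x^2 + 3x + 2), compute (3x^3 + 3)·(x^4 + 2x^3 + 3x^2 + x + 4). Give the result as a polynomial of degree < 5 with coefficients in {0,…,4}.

3x^4 + 4x^3 + 3x^2 + 4x + 3

Multiply in Z/5Z[x]: (3x^3 + 3)·(x^4 + 2x^3 + 3x^2 + x + 4) = 3x^7 + x^6 + 4x^5 + x^4 + 3x^3 + 4x^2 + 3x + 2.
Reduce using x^5 ≡ x^4 + 3x^3 + x^2 + 2x + 3 (mod x^5 + 4x^4 + 2x^3 + 4x^2 + 3x + 2).
Reduced: 3x^4 + 4x^3 + 3x^2 + 4x + 3.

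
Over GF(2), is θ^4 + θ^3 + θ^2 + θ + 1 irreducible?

Write f(θ) = θ^4 + θ^3 + θ^2 + θ + 1.
Check for roots in GF(2): f(0) = 1; f(1) = 1.
No roots, so no linear factors.
Monic irreducibles of degree 2 over GF(2): θ^2 + θ + 1.
None of them divide f (all give nonzero remainder).
No irreducible factor of degree ≤ 2 exists, so f is irreducible over GF(2).

Yes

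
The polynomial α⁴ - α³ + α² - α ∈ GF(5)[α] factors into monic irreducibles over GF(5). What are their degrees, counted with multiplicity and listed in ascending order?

Write h(α) = α⁴ - α³ + α² - α.
Roots in GF(5): h(0) = 0 → root; h(1) = 0 → root; h(2) = 0 → root; h(3) = 0 → root; h(4) = 4.
Linear factors from roots: (α), (α - 1), (α - 2), (α + 2).
Complete factorization: h(α) = (α)·(α + 2)·(α - 2)·(α - 1).
Factor degrees with multiplicity: 1 + 1 + 1 + 1 = 4.

1, 1, 1, 1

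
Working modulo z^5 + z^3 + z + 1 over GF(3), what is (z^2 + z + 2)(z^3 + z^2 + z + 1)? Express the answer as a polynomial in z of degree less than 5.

Multiply in GF(3)[z]: (z^2 + z + 2)·(z^3 + z^2 + z + 1) = z^5 + 2z^4 + z^3 + z^2 + 2.
Reduce using z^5 ≡ 2z^3 + 2z + 2 (mod z^5 + z^3 + z + 1).
Reduced: 2z^4 + z^2 + 2z + 1.

2z^4 + z^2 + 2z + 1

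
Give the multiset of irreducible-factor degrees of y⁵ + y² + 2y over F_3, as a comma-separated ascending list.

Write f(y) = y⁵ + y² + 2y.
Roots in F_3: f(0) = 0 → root; f(1) = 1; f(2) = 1.
Linear factors from roots: (y).
Complete factorization: f(y) = (y)·(y⁴ + y + 2).
Factor degrees with multiplicity: 1 + 4 = 5.

1, 4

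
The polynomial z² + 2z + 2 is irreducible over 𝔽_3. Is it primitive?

Write f(z) = z² + 2z + 2.
|GF(3^2)^×| = 3^2 − 1 = 8. Prime factorization: 8 = 2^3.
f is primitive ⇔ z has order 8 in GF(3)[z]/(f), i.e. z^(8/q) ≠ 1 for each prime q | 8.
z^(4) mod f = 2.
None equal 1, so z has full order 8; f is primitive.

Yes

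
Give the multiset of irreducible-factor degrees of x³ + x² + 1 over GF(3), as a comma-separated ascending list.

Write h(x) = x³ + x² + 1.
Roots in GF(3): h(0) = 1; h(1) = 0 → root; h(2) = 1.
Linear factors from roots: (x - 1).
Complete factorization: h(x) = (x - 1)·(x² - x - 1).
Factor degrees with multiplicity: 1 + 2 = 3.

1, 2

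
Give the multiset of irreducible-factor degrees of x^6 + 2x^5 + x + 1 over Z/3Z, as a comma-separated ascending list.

2, 2, 2

Write f(x) = x^6 + 2x^5 + x + 1.
Roots in Z/3Z: f(0) = 1; f(1) = 2; f(2) = 2.
Complete factorization: f(x) = (x^2 + 1)·(x^2 + x + 2)^2.
Factor degrees with multiplicity: 2 + 2 + 2 = 6.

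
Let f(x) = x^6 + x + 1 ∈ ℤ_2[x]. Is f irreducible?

Check for roots in ℤ_2: f(0) = 1; f(1) = 1.
No roots, so no linear factors.
Monic irreducibles of degree 2 over GF(2): x^2 + x + 1.
None of them divide f (all give nonzero remainder).
Monic irreducibles of degree 3 over GF(2): x^3 + x + 1, x^3 + x^2 + 1.
None of them divide f (all give nonzero remainder).
No irreducible factor of degree ≤ 3 exists, so f is irreducible over GF(2).

Yes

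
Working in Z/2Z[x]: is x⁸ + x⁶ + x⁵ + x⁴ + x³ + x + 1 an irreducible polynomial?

Yes

Write P(x) = x⁸ + x⁶ + x⁵ + x⁴ + x³ + x + 1.
Check for roots in Z/2Z: P(0) = 1; P(1) = 1.
No roots, so no linear factors.
Monic irreducibles of degree 2 over GF(2): x² + x + 1.
None of them divide P (all give nonzero remainder).
Monic irreducibles of degree 3 over GF(2): x³ + x + 1, x³ + x² + 1.
None of them divide P (all give nonzero remainder).
Monic irreducibles of degree 4 over GF(2): x⁴ + x + 1, x⁴ + x³ + 1, x⁴ + x³ + x² + x + 1.
None of them divide P (all give nonzero remainder).
No irreducible factor of degree ≤ 4 exists, so P is irreducible over GF(2).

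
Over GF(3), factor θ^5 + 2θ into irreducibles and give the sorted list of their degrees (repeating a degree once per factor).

1, 1, 1, 2

Write f(θ) = θ^5 + 2θ.
Roots in GF(3): f(0) = 0 → root; f(1) = 0 → root; f(2) = 0 → root.
Linear factors from roots: (θ), (θ + 2), (θ + 1).
Complete factorization: f(θ) = (θ)·(θ + 1)·(θ + 2)·(θ^2 + 1).
Factor degrees with multiplicity: 1 + 1 + 1 + 2 = 5.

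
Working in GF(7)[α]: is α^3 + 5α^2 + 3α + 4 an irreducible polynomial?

Write g(α) = α^3 + 5α^2 + 3α + 4.
Check for roots in GF(7): g(0) = 4; g(1) = 6; g(2) = 3; g(3) = 1; g(4) = 6; g(5) = 3; g(6) = 5.
No roots. A degree-3 polynomial over a field with no linear factor is irreducible.

Yes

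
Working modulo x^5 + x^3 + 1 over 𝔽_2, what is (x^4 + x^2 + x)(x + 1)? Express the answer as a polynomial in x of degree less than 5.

Multiply in 𝔽_2[x]: (x^4 + x^2 + x)·(x + 1) = x^5 + x^4 + x^3 + x.
Reduce using x^5 ≡ x^3 + 1 (mod x^5 + x^3 + 1).
Reduced: x^4 + x + 1.

x^4 + x + 1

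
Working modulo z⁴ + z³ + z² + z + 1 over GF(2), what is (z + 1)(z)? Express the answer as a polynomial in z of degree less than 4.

z^2 + z

Multiply in GF(2)[z]: (z + 1)·(z) = z² + z.
Reduced: z² + z.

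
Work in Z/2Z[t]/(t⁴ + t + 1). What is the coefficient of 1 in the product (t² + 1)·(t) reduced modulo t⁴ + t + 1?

Multiply in Z/2Z[t]: (t² + 1)·(t) = t³ + t.
Reduced: t³ + t.

0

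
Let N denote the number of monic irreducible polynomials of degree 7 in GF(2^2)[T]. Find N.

2340

The number of monic irreducibles of degree 7 over GF(4) is (1/7)·Σ_{d∣7} μ(7/d) 4^d.
Divisors of 7: 1, 7; μ(7/d) for each: -1, 1.
Σ = − 4^1 + 4^7 = 16380.
N = 16380/7 = 2340.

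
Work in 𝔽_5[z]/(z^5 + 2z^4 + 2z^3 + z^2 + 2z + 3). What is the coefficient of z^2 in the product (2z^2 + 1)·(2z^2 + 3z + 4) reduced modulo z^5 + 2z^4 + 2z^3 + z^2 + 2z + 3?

Multiply in 𝔽_5[z]: (2z^2 + 1)·(2z^2 + 3z + 4) = 4z^4 + z^3 + 3z + 4.
Reduced: 4z^4 + z^3 + 3z + 4.

0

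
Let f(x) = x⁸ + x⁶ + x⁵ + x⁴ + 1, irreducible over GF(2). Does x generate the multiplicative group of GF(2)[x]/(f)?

Yes

|GF(2^8)^×| = 2^8 − 1 = 255. Prime factorization: 255 = 3·5·17.
f is primitive ⇔ x has order 255 in GF(2)[x]/(f), i.e. x^(255/q) ≠ 1 for each prime q | 255.
x^(85) mod f = x⁷ + x⁶ + x⁴ + x³ + x + 1.
x^(51) mod f = x⁶ + x³ + x² + 1.
x^(15) mod f = x⁷ + x⁶ + 1.
None equal 1, so x has full order 255; f is primitive.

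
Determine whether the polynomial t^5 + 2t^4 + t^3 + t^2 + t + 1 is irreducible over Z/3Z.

Yes

Write g(t) = t^5 + 2t^4 + t^3 + t^2 + t + 1.
Check for roots in Z/3Z: g(0) = 1; g(1) = 1; g(2) = 1.
No roots, so no linear factors.
Monic irreducibles of degree 2 over GF(3): t^2 + 1, t^2 + t + 2, t^2 + 2t + 2.
None of them divide g (all give nonzero remainder).
No irreducible factor of degree ≤ 2 exists, so g is irreducible over GF(3).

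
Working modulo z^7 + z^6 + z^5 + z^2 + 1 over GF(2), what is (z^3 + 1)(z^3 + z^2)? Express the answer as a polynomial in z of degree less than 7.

Multiply in GF(2)[z]: (z^3 + 1)·(z^3 + z^2) = z^6 + z^5 + z^3 + z^2.
Reduced: z^6 + z^5 + z^3 + z^2.

z^6 + z^5 + z^3 + z^2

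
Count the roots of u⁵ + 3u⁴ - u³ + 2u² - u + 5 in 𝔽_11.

1

Write h(u) = u⁵ + 3u⁴ - u³ + 2u² - u + 5.
Evaluate at each of the 11 elements of 𝔽_11:
h(0) = 5; h(1) = 9; h(2) = 6; h(3) = 6; h(4) = 1; h(5) = 8; h(6) = 2; h(7) = 3; h(8) = 9; h(9) = 6; h(10) = 0 → root.
Roots: {10}.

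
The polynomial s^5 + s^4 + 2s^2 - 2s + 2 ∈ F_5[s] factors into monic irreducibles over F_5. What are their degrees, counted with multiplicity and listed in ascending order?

Write g(s) = s^5 + s^4 + 2s^2 - 2s + 2.
Roots in F_5: g(0) = 2; g(1) = 4; g(2) = 4; g(3) = 3; g(4) = 1.
Complete factorization: g(s) = (s^5 + s^4 + 2s^2 - 2s + 2).
Factor degrees with multiplicity: 5 = 5.

5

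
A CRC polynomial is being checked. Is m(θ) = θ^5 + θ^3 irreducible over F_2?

No

Check for roots in F_2: m(0) = 0 → root; m(1) = 0 → root.
m(0) = 0, so (θ) divides m(θ); m is reducible.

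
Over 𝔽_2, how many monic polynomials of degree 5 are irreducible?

6

By the necklace-counting formula, N_2(5) = (1/5) Σ_{d|5} μ(5/d)·2^d.
Divisors of 5: 1, 5; μ(5/d) for each: -1, 1.
Σ = − 2^1 + 2^5 = 30.
N = 30/5 = 6.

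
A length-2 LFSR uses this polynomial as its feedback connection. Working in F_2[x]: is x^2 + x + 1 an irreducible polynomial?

Write P(x) = x^2 + x + 1.
Check for roots in F_2: P(0) = 1; P(1) = 1.
No roots. A degree-2 polynomial over a field with no linear factor is irreducible.

Yes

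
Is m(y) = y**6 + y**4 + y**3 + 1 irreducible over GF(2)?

Check for roots in GF(2): m(0) = 1; m(1) = 0 → root.
m(1) = 0, so (y − 1) divides m(y); m is reducible.

No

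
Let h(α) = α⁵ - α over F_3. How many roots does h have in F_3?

3

Evaluate at each of the 3 elements of F_3:
h(0) = 0 → root; h(1) = 0 → root; h(2) = 0 → root.
Roots: {0, 1, 2}.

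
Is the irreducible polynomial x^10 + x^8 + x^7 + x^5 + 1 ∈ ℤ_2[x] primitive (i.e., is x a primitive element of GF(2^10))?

Yes

Write f(x) = x^10 + x^8 + x^7 + x^5 + 1.
|GF(2^10)^×| = 2^10 − 1 = 1023. Prime factorization: 1023 = 3·11·31.
f is primitive ⇔ x has order 1023 in GF(2)[x]/(f), i.e. x^(1023/q) ≠ 1 for each prime q | 1023.
x^(341) mod f = x^7 + x^6 + x^5 + x^2 + x + 1.
x^(93) mod f = x^9 + x^6 + x^4 + x^3.
x^(33) mod f = x^8 + x^7 + x^4 + x + 1.
None equal 1, so x has full order 1023; f is primitive.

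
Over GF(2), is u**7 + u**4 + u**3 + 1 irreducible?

No

Write P(u) = u**7 + u**4 + u**3 + 1.
Check for roots in GF(2): P(0) = 1; P(1) = 0 → root.
P(1) = 0, so (u − 1) divides P(u); P is reducible.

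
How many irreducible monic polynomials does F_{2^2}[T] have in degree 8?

8160

By the necklace-counting formula, N_4(8) = (1/8) Σ_{d|8} μ(8/d)·4^d.
Divisors of 8: 1, 2, 4, 8; μ(8/d) for each: 0, 0, -1, 1.
Σ = − 4^4 + 4^8 = 65280.
N = 65280/8 = 8160.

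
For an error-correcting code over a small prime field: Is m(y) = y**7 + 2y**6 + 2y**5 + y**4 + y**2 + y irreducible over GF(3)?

Check for roots in GF(3): m(0) = 0 → root; m(1) = 2; m(2) = 0 → root.
m(0) = 0, so (y) divides m(y); m is reducible.

No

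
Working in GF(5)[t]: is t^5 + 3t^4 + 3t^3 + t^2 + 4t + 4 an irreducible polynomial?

Write h(t) = t^5 + 3t^4 + 3t^3 + t^2 + 4t + 4.
Check for roots in GF(5): h(0) = 4; h(1) = 1; h(2) = 0 → root; h(3) = 2; h(4) = 0 → root.
h(2) = 0, so (t − 2) divides h(t); h is reducible.

No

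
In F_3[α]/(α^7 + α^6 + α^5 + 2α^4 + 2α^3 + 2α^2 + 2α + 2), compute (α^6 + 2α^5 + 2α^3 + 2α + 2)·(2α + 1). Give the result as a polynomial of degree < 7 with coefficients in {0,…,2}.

Multiply in F_3[α]: (α^6 + 2α^5 + 2α^3 + 2α + 2)·(2α + 1) = 2α^7 + 2α^6 + 2α^5 + α^4 + 2α^3 + α^2 + 2.
Reduce using α^7 ≡ 2α^6 + 2α^5 + α^4 + α^3 + α^2 + α + 1 (mod α^7 + α^6 + α^5 + 2α^4 + 2α^3 + 2α^2 + 2α + 2).
Reduced: α^3 + 2α + 1.

α^3 + 2α + 1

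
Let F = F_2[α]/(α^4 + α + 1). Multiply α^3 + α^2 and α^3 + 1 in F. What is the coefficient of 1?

0

Multiply in F_2[α]: (α^3 + α^2)·(α^3 + 1) = α^6 + α^5 + α^3 + α^2.
Reduce using α^4 ≡ α + 1 (mod α^4 + α + 1).
Reduced: α^2 + α.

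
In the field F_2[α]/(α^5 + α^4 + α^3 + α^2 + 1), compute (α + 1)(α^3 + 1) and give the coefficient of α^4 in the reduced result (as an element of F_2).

1

Multiply in F_2[α]: (α + 1)·(α^3 + 1) = α^4 + α^3 + α + 1.
Reduced: α^4 + α^3 + α + 1.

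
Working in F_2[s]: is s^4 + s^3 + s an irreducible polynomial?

Write f(s) = s^4 + s^3 + s.
Check for roots in F_2: f(0) = 0 → root; f(1) = 1.
f(0) = 0, so (s) divides f(s); f is reducible.

No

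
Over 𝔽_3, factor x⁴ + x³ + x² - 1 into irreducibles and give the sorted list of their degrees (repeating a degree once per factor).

1, 1, 2

Write f(x) = x⁴ + x³ + x² - 1.
Roots in 𝔽_3: f(0) = 2; f(1) = 2; f(2) = 0 → root.
Linear factors from roots: (x + 1).
Complete factorization: f(x) = (x + 1)^2·(x² - x - 1).
Factor degrees with multiplicity: 1 + 1 + 2 = 4.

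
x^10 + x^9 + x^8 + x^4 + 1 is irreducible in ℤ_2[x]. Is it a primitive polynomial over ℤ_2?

No

Write f(x) = x^10 + x^9 + x^8 + x^4 + 1.
|GF(2^10)^×| = 2^10 − 1 = 1023. Prime factorization: 1023 = 3·11·31.
f is primitive ⇔ x has order 1023 in GF(2)[x]/(f), i.e. x^(1023/q) ≠ 1 for each prime q | 1023.
x^(341) mod f = 1
x^(93) mod f = x^4 + x^2 + x.
x^(33) mod f = x^7 + x^6 + x^4 + x.
Since x^(341) = 1, the order of x divides 341 < 1023; not primitive.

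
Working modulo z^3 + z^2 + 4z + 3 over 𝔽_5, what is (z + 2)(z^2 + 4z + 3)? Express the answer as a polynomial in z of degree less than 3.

2z + 3

Multiply in 𝔽_5[z]: (z + 2)·(z^2 + 4z + 3) = z^3 + z^2 + z + 1.
Reduce using z^3 ≡ 4z^2 + z + 2 (mod z^3 + z^2 + 4z + 3).
Reduced: 2z + 3.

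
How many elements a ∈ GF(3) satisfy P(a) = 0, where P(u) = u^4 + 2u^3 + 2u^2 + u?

Evaluate at each of the 3 elements of GF(3):
P(0) = 0 → root; P(1) = 0 → root; P(2) = 0 → root.
Roots: {0, 1, 2}.

3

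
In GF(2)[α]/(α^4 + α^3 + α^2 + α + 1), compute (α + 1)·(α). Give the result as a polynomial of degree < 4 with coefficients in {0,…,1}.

Multiply in GF(2)[α]: (α + 1)·(α) = α^2 + α.
Reduced: α^2 + α.

α^2 + α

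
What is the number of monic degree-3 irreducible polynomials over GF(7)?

The number of monic irreducibles of degree 3 over GF(7) is (1/3)·Σ_{d∣3} μ(3/d) 7^d.
Divisors of 3: 1, 3; μ(3/d) for each: -1, 1.
Σ = − 7^1 + 7^3 = 336.
N = 336/3 = 112.

112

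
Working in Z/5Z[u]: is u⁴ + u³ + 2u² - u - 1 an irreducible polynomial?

Write m(u) = u⁴ + u³ + 2u² - u - 1.
Check for roots in Z/5Z: m(0) = 4; m(1) = 2; m(2) = 4; m(3) = 2; m(4) = 2.
No roots, so no linear factors.
Degree-2 irreducible divisors: test the 10 monic irreducibles of degree 2 over GF(5).
None of them divide m (all give nonzero remainder).
No irreducible factor of degree ≤ 2 exists, so m is irreducible over GF(5).

Yes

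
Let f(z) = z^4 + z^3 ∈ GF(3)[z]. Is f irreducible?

Check for roots in GF(3): f(0) = 0 → root; f(1) = 2; f(2) = 0 → root.
f(0) = 0, so (z) divides f(z); f is reducible.

No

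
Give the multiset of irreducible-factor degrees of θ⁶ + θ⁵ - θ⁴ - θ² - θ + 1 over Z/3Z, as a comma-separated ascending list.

Write g(θ) = θ⁶ + θ⁵ - θ⁴ - θ² - θ + 1.
Roots in Z/3Z: g(0) = 1; g(1) = 0 → root; g(2) = 0 → root.
Linear factors from roots: (θ - 1), (θ + 1).
Complete factorization: g(θ) = (θ + 1)·(θ - 1)·(θ² + 1)·(θ² + θ - 1).
Factor degrees with multiplicity: 1 + 1 + 2 + 2 = 6.

1, 1, 2, 2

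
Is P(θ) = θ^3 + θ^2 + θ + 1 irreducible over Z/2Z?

Check for roots in Z/2Z: P(0) = 1; P(1) = 0 → root.
P(1) = 0, so (θ − 1) divides P(θ); P is reducible.

No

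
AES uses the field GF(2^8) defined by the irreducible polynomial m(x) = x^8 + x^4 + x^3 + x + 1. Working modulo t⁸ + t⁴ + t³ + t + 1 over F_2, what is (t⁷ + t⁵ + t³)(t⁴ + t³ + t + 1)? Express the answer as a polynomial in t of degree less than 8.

Multiply in F_2[t]: (t⁷ + t⁵ + t³)·(t⁴ + t³ + t + 1) = t¹¹ + t¹⁰ + t⁹ + t⁵ + t⁴ + t³.
Reduce using t⁸ ≡ t⁴ + t³ + t + 1 (mod t⁸ + t⁴ + t³ + t + 1).
Reduced: t⁷ + t⁵ + t⁴ + t³ + t.

t^7 + t^5 + t^4 + t^3 + t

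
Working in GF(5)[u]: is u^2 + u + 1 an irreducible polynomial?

Yes

Write h(u) = u^2 + u + 1.
Check for roots in GF(5): h(0) = 1; h(1) = 3; h(2) = 2; h(3) = 3; h(4) = 1.
No roots. A degree-2 polynomial over a field with no linear factor is irreducible.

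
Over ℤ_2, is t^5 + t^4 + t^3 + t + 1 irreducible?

Write m(t) = t^5 + t^4 + t^3 + t + 1.
Check for roots in ℤ_2: m(0) = 1; m(1) = 1.
No roots, so no linear factors.
Monic irreducibles of degree 2 over GF(2): t^2 + t + 1.
None of them divide m (all give nonzero remainder).
No irreducible factor of degree ≤ 2 exists, so m is irreducible over GF(2).

Yes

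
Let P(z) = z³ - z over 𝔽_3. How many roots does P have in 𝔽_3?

Evaluate at each of the 3 elements of 𝔽_3:
P(0) = 0 → root; P(1) = 0 → root; P(2) = 0 → root.
Roots: {0, 1, 2}.

3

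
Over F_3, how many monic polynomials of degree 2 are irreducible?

3

The number of monic irreducibles of degree 2 over GF(3) is (1/2)·Σ_{d∣2} μ(2/d) 3^d.
Divisors of 2: 1, 2; μ(2/d) for each: -1, 1.
Σ = − 3^1 + 3^2 = 6.
N = 6/2 = 3.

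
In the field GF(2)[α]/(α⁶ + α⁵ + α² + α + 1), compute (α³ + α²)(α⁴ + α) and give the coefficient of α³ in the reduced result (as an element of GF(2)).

0

Multiply in GF(2)[α]: (α³ + α²)·(α⁴ + α) = α⁷ + α⁶ + α⁴ + α³.
Reduce using α⁶ ≡ α⁵ + α² + α + 1 (mod α⁶ + α⁵ + α² + α + 1).
Reduced: α⁴ + α² + α.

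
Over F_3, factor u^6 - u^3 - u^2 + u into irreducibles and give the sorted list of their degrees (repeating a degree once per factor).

Write f(u) = u^6 - u^3 - u^2 + u.
Roots in F_3: f(0) = 0 → root; f(1) = 0 → root; f(2) = 0 → root.
Linear factors from roots: (u), (u - 1), (u + 1).
Complete factorization: f(u) = (u)·(u - 1)·(u + 1)^2·(u^2 - u - 1).
Factor degrees with multiplicity: 1 + 1 + 1 + 1 + 2 = 6.

1, 1, 1, 1, 2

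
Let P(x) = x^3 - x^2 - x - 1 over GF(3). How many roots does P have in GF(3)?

Evaluate at each of the 3 elements of GF(3):
P(0) = 2; P(1) = 1; P(2) = 1.
No element is a root.

0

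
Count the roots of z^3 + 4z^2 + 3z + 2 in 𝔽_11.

Write g(z) = z^3 + 4z^2 + 3z + 2.
Evaluate at each of the 11 elements of 𝔽_11:
g(0) = 2; g(1) = 10; g(2) = 10; g(3) = 8; g(4) = 10; g(5) = 0 → root; g(6) = 6; g(7) = 1; g(8) = 2; g(9) = 4; g(10) = 2.
Roots: {5}.

1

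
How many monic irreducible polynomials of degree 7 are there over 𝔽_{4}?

By the necklace-counting formula, N_4(7) = (1/7) Σ_{d|7} μ(7/d)·4^d.
Divisors of 7: 1, 7; μ(7/d) for each: -1, 1.
Σ = − 4^1 + 4^7 = 16380.
N = 16380/7 = 2340.

2340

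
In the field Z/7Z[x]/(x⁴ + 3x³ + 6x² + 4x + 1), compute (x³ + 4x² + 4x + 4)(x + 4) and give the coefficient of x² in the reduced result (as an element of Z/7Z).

Multiply in Z/7Z[x]: (x³ + 4x² + 4x + 4)·(x + 4) = x⁴ + x³ + 6x² + 6x + 2.
Reduce using x⁴ ≡ 4x³ + x² + 3x + 6 (mod x⁴ + 3x³ + 6x² + 4x + 1).
Reduced: 5x³ + 2x + 1.

0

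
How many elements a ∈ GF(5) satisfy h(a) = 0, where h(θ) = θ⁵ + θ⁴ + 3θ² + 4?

1

Evaluate at each of the 5 elements of GF(5):
h(0) = 4; h(1) = 4; h(2) = 4; h(3) = 0 → root; h(4) = 2.
Roots: {3}.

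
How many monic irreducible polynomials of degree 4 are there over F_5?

The number of monic irreducibles of degree 4 over GF(5) is (1/4)·Σ_{d∣4} μ(4/d) 5^d.
Divisors of 4: 1, 2, 4; μ(4/d) for each: 0, -1, 1.
Σ = − 5^2 + 5^4 = 600.
N = 600/4 = 150.

150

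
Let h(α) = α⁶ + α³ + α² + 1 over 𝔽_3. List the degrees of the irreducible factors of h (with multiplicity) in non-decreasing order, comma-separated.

6

Roots in 𝔽_3: h(0) = 1; h(1) = 1; h(2) = 2.
Complete factorization: h(α) = (α⁶ + α³ + α² + 1).
Factor degrees with multiplicity: 6 = 6.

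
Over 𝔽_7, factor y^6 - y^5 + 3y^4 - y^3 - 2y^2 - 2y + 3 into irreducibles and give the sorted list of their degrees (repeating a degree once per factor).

Write f(y) = y^6 - y^5 + 3y^4 - y^3 - 2y^2 - 2y + 3.
Linear factors from roots: (y - 2).
Complete factorization: f(y) = (y - 2)·(y^2 + 3y + 1)·(y^3 - 2y^2 + 3y + 2).
Factor degrees with multiplicity: 1 + 2 + 3 = 6.

1, 2, 3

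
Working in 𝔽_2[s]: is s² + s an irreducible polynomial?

No

Write f(s) = s² + s.
Check for roots in 𝔽_2: f(0) = 0 → root; f(1) = 0 → root.
f(0) = 0, so (s) divides f(s); f is reducible.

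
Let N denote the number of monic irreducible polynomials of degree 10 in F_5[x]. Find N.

Gauss's count: N_{5}(10) = (1/10) Σ_{d|10} μ(10/d)·5^d.
Divisors of 10: 1, 2, 5, 10; μ(10/d) for each: 1, -1, -1, 1.
Σ = 5^1 − 5^2 − 5^5 + 5^10 = 9762480.
N = 9762480/10 = 976248.

976248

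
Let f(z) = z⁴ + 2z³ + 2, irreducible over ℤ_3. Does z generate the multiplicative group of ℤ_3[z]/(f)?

|GF(3^4)^×| = 3^4 − 1 = 80. Prime factorization: 80 = 2^4·5.
f is primitive ⇔ z has order 80 in GF(3)[z]/(f), i.e. z^(80/q) ≠ 1 for each prime q | 80.
z^(40) mod f = 2.
z^(16) mod f = 2z² + z + 2.
None equal 1, so z has full order 80; f is primitive.

Yes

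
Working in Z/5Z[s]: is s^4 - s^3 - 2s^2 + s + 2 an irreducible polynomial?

Write h(s) = s^4 - s^3 - 2s^2 + s + 2.
Check for roots in Z/5Z: h(0) = 2; h(1) = 1; h(2) = 4; h(3) = 1; h(4) = 1.
No roots, so no linear factors.
Degree-2 irreducible divisors: test the 10 monic irreducibles of degree 2 over GF(5).
None of them divide h (all give nonzero remainder).
No irreducible factor of degree ≤ 2 exists, so h is irreducible over GF(5).

Yes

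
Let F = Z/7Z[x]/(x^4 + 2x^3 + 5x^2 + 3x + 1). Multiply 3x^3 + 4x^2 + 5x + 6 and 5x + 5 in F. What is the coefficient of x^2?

5

Multiply in Z/7Z[x]: (3x^3 + 4x^2 + 5x + 6)·(5x + 5) = x^4 + 3x^2 + 6x + 2.
Reduce using x^4 ≡ 5x^3 + 2x^2 + 4x + 6 (mod x^4 + 2x^3 + 5x^2 + 3x + 1).
Reduced: 5x^3 + 5x^2 + 3x + 1.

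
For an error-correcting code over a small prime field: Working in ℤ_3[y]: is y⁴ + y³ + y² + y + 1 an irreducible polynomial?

Yes

Write f(y) = y⁴ + y³ + y² + y + 1.
Check for roots in ℤ_3: f(0) = 1; f(1) = 2; f(2) = 1.
No roots, so no linear factors.
Monic irreducibles of degree 2 over GF(3): y² + 1, y² + y + 2, y² + 2y + 2.
None of them divide f (all give nonzero remainder).
No irreducible factor of degree ≤ 2 exists, so f is irreducible over GF(3).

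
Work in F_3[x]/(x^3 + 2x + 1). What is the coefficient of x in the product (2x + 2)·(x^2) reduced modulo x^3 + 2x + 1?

Multiply in F_3[x]: (2x + 2)·(x^2) = 2x^3 + 2x^2.
Reduce using x^3 ≡ x + 2 (mod x^3 + 2x + 1).
Reduced: 2x^2 + 2x + 1.

2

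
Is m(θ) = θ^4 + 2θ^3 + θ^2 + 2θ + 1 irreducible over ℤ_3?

Yes

Check for roots in ℤ_3: m(0) = 1; m(1) = 1; m(2) = 2.
No roots, so no linear factors.
Monic irreducibles of degree 2 over GF(3): θ^2 + 1, θ^2 + θ + 2, θ^2 + 2θ + 2.
None of them divide m (all give nonzero remainder).
No irreducible factor of degree ≤ 2 exists, so m is irreducible over GF(3).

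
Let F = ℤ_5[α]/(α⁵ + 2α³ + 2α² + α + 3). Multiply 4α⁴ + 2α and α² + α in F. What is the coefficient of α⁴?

Multiply in ℤ_5[α]: (4α⁴ + 2α)·(α² + α) = 4α⁶ + 4α⁵ + 2α³ + 2α².
Reduce using α⁵ ≡ 3α³ + 3α² + 4α + 2 (mod α⁵ + 2α³ + 2α² + α + 3).
Reduced: 2α⁴ + α³ + 4α + 3.

2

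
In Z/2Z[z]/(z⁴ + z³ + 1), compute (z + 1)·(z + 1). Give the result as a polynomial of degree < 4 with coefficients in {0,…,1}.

Multiply in Z/2Z[z]: (z + 1)·(z + 1) = z² + 1.
Reduced: z² + 1.

z^2 + 1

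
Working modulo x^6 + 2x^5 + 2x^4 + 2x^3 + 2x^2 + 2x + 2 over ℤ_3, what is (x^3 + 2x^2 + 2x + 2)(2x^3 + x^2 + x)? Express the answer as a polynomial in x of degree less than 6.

x^5 + x^3 + x + 2

Multiply in ℤ_3[x]: (x^3 + 2x^2 + 2x + 2)·(2x^3 + x^2 + x) = 2x^6 + 2x^5 + x^4 + 2x^3 + x^2 + 2x.
Reduce using x^6 ≡ x^5 + x^4 + x^3 + x^2 + x + 1 (mod x^6 + 2x^5 + 2x^4 + 2x^3 + 2x^2 + 2x + 2).
Reduced: x^5 + x^3 + x + 2.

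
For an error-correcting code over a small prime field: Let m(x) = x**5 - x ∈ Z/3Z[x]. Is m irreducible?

No

Check for roots in Z/3Z: m(0) = 0 → root; m(1) = 0 → root; m(2) = 0 → root.
m(0) = 0, so (x) divides m(x); m is reducible.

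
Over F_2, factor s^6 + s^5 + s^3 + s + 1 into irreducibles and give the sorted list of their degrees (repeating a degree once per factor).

Write f(s) = s^6 + s^5 + s^3 + s + 1.
Roots in F_2: f(0) = 1; f(1) = 1.
Complete factorization: f(s) = (s^2 + s + 1)^3.
Factor degrees with multiplicity: 2 + 2 + 2 = 6.

2, 2, 2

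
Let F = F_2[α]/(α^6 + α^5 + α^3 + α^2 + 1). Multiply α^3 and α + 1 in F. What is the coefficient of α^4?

1

Multiply in F_2[α]: (α^3)·(α + 1) = α^4 + α^3.
Reduced: α^4 + α^3.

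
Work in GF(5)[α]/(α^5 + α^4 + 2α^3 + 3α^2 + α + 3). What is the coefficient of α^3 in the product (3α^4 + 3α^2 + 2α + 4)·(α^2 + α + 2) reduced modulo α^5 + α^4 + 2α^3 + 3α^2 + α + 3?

1

Multiply in GF(5)[α]: (3α^4 + 3α^2 + 2α + 4)·(α^2 + α + 2) = 3α^6 + 3α^5 + 4α^4 + 2α^2 + 3α + 3.
Reduce using α^5 ≡ 4α^4 + 3α^3 + 2α^2 + 4α + 2 (mod α^5 + α^4 + 2α^3 + 3α^2 + α + 3).
Reduced: 3α^4 + α^3 + 4α^2 + 4α + 3.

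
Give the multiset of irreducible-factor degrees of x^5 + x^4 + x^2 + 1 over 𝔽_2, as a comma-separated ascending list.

1, 4

Write g(x) = x^5 + x^4 + x^2 + 1.
Roots in 𝔽_2: g(0) = 1; g(1) = 0 → root.
Linear factors from roots: (x + 1).
Complete factorization: g(x) = (x + 1)·(x^4 + x + 1).
Factor degrees with multiplicity: 1 + 4 = 5.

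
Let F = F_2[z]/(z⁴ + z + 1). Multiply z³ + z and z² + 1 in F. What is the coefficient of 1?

0

Multiply in F_2[z]: (z³ + z)·(z² + 1) = z⁵ + z.
Reduce using z⁴ ≡ z + 1 (mod z⁴ + z + 1).
Reduced: z².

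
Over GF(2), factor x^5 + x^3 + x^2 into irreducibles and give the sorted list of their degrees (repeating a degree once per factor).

1, 1, 3

Write g(x) = x^5 + x^3 + x^2.
Roots in GF(2): g(0) = 0 → root; g(1) = 1.
Linear factors from roots: (x).
Complete factorization: g(x) = (x)^2·(x^3 + x + 1).
Factor degrees with multiplicity: 1 + 1 + 3 = 5.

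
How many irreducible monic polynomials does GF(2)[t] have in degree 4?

3

x^(2^4) − x is the product of all monic irreducibles of degree dividing 4; Möbius inversion gives N = (1/4) Σ μ(4/d)·2^d.
Divisors of 4: 1, 2, 4; μ(4/d) for each: 0, -1, 1.
Σ = − 2^2 + 2^4 = 12.
N = 12/4 = 3.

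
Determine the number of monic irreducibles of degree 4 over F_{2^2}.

By the necklace-counting formula, N_4(4) = (1/4) Σ_{d|4} μ(4/d)·4^d.
Divisors of 4: 1, 2, 4; μ(4/d) for each: 0, -1, 1.
Σ = − 4^2 + 4^4 = 240.
N = 240/4 = 60.

60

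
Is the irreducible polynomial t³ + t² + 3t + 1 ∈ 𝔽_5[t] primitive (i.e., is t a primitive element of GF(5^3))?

Write f(t) = t³ + t² + 3t + 1.
|GF(5^3)^×| = 5^3 − 1 = 124. Prime factorization: 124 = 2^2·31.
f is primitive ⇔ t has order 124 in GF(5)[t]/(f), i.e. t^(124/q) ≠ 1 for each prime q | 124.
t^(62) mod f = 1
t^(4) mod f = 3t² + 2t + 1.
Since t^(62) = 1, the order of t divides 62 < 124; not primitive.

No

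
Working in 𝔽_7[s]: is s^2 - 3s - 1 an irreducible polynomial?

Write h(s) = s^2 - 3s - 1.
Check for roots in 𝔽_7: h(0) = 6; h(1) = 4; h(2) = 4; h(3) = 6; h(4) = 3; h(5) = 2; h(6) = 3.
No roots. A degree-2 polynomial over a field with no linear factor is irreducible.

Yes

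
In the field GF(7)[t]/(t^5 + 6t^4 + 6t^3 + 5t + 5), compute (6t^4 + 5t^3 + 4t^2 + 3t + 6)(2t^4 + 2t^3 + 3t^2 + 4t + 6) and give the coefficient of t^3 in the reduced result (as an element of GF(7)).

6

Multiply in GF(7)[t]: (6t^4 + 5t^3 + 4t^2 + 3t + 6)·(2t^4 + 2t^3 + 3t^2 + 4t + 6) = 5t^8 + t^7 + t^6 + 4t^5 + 2t^4 + 4t^3 + 5t^2 + 1.
Reduce using t^5 ≡ t^4 + t^3 + 2t + 2 (mod t^5 + 6t^4 + 6t^3 + 5t + 5).
Reduced: 4t^4 + 6t^3 + 6t^2 + 5t + 3.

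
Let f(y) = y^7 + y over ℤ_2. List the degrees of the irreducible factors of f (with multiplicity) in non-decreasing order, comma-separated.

1, 1, 1, 2, 2

Roots in ℤ_2: f(0) = 0 → root; f(1) = 0 → root.
Linear factors from roots: (y), (y + 1).
Complete factorization: f(y) = (y)·(y + 1)^2·(y^2 + y + 1)^2.
Factor degrees with multiplicity: 1 + 1 + 1 + 2 + 2 = 7.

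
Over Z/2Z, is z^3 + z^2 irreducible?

Write g(z) = z^3 + z^2.
Check for roots in Z/2Z: g(0) = 0 → root; g(1) = 0 → root.
g(0) = 0, so (z) divides g(z); g is reducible.

No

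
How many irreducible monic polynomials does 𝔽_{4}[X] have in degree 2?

x^(4^2) − x is the product of all monic irreducibles of degree dividing 2; Möbius inversion gives N = (1/2) Σ μ(2/d)·4^d.
Divisors of 2: 1, 2; μ(2/d) for each: -1, 1.
Σ = − 4^1 + 4^2 = 12.
N = 12/2 = 6.

6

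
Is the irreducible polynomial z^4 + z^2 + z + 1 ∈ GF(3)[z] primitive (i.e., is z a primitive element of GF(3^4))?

Write f(z) = z^4 + z^2 + z + 1.
|GF(3^4)^×| = 3^4 − 1 = 80. Prime factorization: 80 = 2^4·5.
f is primitive ⇔ z has order 80 in GF(3)[z]/(f), i.e. z^(80/q) ≠ 1 for each prime q | 80.
z^(40) mod f = 1
z^(16) mod f = z^3 + 2.
Since z^(40) = 1, the order of z divides 40 < 80; not primitive.

No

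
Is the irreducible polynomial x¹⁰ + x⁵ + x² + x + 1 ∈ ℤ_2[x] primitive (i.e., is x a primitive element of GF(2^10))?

Write f(x) = x¹⁰ + x⁵ + x² + x + 1.
|GF(2^10)^×| = 2^10 − 1 = 1023. Prime factorization: 1023 = 3·11·31.
f is primitive ⇔ x has order 1023 in GF(2)[x]/(f), i.e. x^(1023/q) ≠ 1 for each prime q | 1023.
x^(341) mod f = x⁵ + x.
x^(93) mod f = x⁹ + x⁸.
x^(33) mod f = x⁹ + x⁸ + x⁶ + x⁵ + x⁴ + x + 1.
None equal 1, so x has full order 1023; f is primitive.

Yes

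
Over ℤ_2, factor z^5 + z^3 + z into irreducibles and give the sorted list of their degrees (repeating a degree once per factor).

1, 2, 2

Write h(z) = z^5 + z^3 + z.
Roots in ℤ_2: h(0) = 0 → root; h(1) = 1.
Linear factors from roots: (z).
Complete factorization: h(z) = (z)·(z^2 + z + 1)^2.
Factor degrees with multiplicity: 1 + 2 + 2 = 5.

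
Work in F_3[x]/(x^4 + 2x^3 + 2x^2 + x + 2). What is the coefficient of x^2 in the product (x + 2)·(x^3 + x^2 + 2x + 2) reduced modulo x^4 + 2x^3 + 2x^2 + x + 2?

2

Multiply in F_3[x]: (x + 2)·(x^3 + x^2 + 2x + 2) = x^4 + x^2 + 1.
Reduce using x^4 ≡ x^3 + x^2 + 2x + 1 (mod x^4 + 2x^3 + 2x^2 + x + 2).
Reduced: x^3 + 2x^2 + 2x + 2.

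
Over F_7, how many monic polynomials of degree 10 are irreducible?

28245840

The number of monic irreducibles of degree 10 over GF(7) is (1/10)·Σ_{d∣10} μ(10/d) 7^d.
Divisors of 10: 1, 2, 5, 10; μ(10/d) for each: 1, -1, -1, 1.
Σ = 7^1 − 7^2 − 7^5 + 7^10 = 282458400.
N = 282458400/10 = 28245840.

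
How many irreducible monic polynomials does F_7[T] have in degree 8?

The number of monic irreducibles of degree 8 over GF(7) is (1/8)·Σ_{d∣8} μ(8/d) 7^d.
Divisors of 8: 1, 2, 4, 8; μ(8/d) for each: 0, 0, -1, 1.
Σ = − 7^4 + 7^8 = 5762400.
N = 5762400/8 = 720300.

720300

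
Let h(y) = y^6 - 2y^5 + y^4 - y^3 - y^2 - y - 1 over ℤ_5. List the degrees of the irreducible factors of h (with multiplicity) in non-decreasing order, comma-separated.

6

Roots in ℤ_5: h(0) = 4; h(1) = 1; h(2) = 1; h(3) = 4; h(4) = 4.
Complete factorization: h(y) = (y^6 - 2y^5 + y^4 - y^3 - y^2 - y - 1).
Factor degrees with multiplicity: 6 = 6.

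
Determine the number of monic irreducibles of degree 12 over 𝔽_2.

By the necklace-counting formula, N_2(12) = (1/12) Σ_{d|12} μ(12/d)·2^d.
Divisors of 12: 1, 2, 3, 4, 6, 12; μ(12/d) for each: 0, 1, 0, -1, -1, 1.
Σ = 2^2 − 2^4 − 2^6 + 2^12 = 4020.
N = 4020/12 = 335.

335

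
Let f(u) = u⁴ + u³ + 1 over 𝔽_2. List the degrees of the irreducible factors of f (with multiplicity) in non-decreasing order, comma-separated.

Roots in 𝔽_2: f(0) = 1; f(1) = 1.
Complete factorization: f(u) = (u⁴ + u³ + 1).
Factor degrees with multiplicity: 4 = 4.

4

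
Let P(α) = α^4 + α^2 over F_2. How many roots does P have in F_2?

2

Evaluate at each of the 2 elements of F_2:
P(0) = 0 → root; P(1) = 0 → root.
Roots: {0, 1}.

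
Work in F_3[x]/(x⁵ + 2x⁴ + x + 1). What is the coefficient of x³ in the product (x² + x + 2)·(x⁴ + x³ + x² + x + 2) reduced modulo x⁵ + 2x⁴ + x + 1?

Multiply in F_3[x]: (x² + x + 2)·(x⁴ + x³ + x² + x + 2) = x⁶ + 2x⁵ + x⁴ + x³ + 2x² + x + 1.
Reduce using x⁵ ≡ x⁴ + 2x + 2 (mod x⁵ + 2x⁴ + x + 1).
Reduced: x⁴ + x³ + x² + 1.

1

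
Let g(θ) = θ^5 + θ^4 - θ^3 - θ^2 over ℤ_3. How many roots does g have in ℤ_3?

Evaluate at each of the 3 elements of ℤ_3:
g(0) = 0 → root; g(1) = 0 → root; g(2) = 0 → root.
Roots: {0, 1, 2}.

3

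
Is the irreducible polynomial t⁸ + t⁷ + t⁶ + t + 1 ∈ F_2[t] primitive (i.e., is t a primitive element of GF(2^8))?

Yes

Write f(t) = t⁸ + t⁷ + t⁶ + t + 1.
|GF(2^8)^×| = 2^8 − 1 = 255. Prime factorization: 255 = 3·5·17.
f is primitive ⇔ t has order 255 in GF(2)[t]/(f), i.e. t^(255/q) ≠ 1 for each prime q | 255.
t^(85) mod f = t⁷ + t⁵ + t³ + t².
t^(51) mod f = t⁷ + t⁴ + t + 1.
t^(15) mod f = t⁷ + t⁶ + t⁵ + t³ + t² + t.
None equal 1, so t has full order 255; f is primitive.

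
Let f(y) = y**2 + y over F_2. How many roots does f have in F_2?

Evaluate at each of the 2 elements of F_2:
f(0) = 0 → root; f(1) = 0 → root.
Roots: {0, 1}.

2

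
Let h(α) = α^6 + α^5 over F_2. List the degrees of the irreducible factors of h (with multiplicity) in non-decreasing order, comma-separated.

Roots in F_2: h(0) = 0 → root; h(1) = 0 → root.
Linear factors from roots: (α), (α + 1).
Complete factorization: h(α) = (α + 1)·(α)^5.
Factor degrees with multiplicity: 1 + 1 + 1 + 1 + 1 + 1 = 6.

1, 1, 1, 1, 1, 1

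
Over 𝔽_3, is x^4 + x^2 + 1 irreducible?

No

Write g(x) = x^4 + x^2 + 1.
Check for roots in 𝔽_3: g(0) = 1; g(1) = 0 → root; g(2) = 0 → root.
g(1) = 0, so (x − 1) divides g(x); g is reducible.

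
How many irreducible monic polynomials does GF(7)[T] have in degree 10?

28245840

The number of monic irreducibles of degree 10 over GF(7) is (1/10)·Σ_{d∣10} μ(10/d) 7^d.
Divisors of 10: 1, 2, 5, 10; μ(10/d) for each: 1, -1, -1, 1.
Σ = 7^1 − 7^2 − 7^5 + 7^10 = 282458400.
N = 282458400/10 = 28245840.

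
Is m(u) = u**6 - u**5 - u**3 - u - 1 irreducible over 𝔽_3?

No

Check for roots in 𝔽_3: m(0) = 2; m(1) = 0 → root; m(2) = 0 → root.
m(1) = 0, so (u − 1) divides m(u); m is reducible.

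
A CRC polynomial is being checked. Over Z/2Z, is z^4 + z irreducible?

No

Write m(z) = z^4 + z.
Check for roots in Z/2Z: m(0) = 0 → root; m(1) = 0 → root.
m(0) = 0, so (z) divides m(z); m is reducible.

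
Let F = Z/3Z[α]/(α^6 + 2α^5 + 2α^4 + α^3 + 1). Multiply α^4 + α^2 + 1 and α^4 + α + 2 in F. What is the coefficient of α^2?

1

Multiply in Z/3Z[α]: (α^4 + α^2 + 1)·(α^4 + α + 2) = α^8 + α^6 + α^5 + α^3 + 2α^2 + α + 2.
Reduce using α^6 ≡ α^5 + α^4 + 2α^3 + 2 (mod α^6 + 2α^5 + 2α^4 + α^3 + 1).
Reduced: α^5 + 2α^4 + α^3 + α^2 + 2.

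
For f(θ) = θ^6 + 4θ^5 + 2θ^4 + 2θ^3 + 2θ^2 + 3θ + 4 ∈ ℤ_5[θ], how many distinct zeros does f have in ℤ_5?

1

Evaluate at each of the 5 elements of ℤ_5:
f(0) = 4; f(1) = 3; f(2) = 3; f(3) = 3; f(4) = 0 → root.
Roots: {4}.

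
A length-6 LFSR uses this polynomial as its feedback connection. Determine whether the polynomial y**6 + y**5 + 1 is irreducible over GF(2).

Write g(y) = y**6 + y**5 + 1.
Check for roots in GF(2): g(0) = 1; g(1) = 1.
No roots, so no linear factors.
Monic irreducibles of degree 2 over GF(2): y**2 + y + 1.
None of them divide g (all give nonzero remainder).
Monic irreducibles of degree 3 over GF(2): y**3 + y + 1, y**3 + y**2 + 1.
None of them divide g (all give nonzero remainder).
No irreducible factor of degree ≤ 3 exists, so g is irreducible over GF(2).

Yes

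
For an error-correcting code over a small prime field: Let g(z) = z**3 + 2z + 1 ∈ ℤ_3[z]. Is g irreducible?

Check for roots in ℤ_3: g(0) = 1; g(1) = 1; g(2) = 1.
No roots. A degree-3 polynomial over a field with no linear factor is irreducible.

Yes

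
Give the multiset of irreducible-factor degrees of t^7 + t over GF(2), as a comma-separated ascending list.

1, 1, 1, 2, 2

Write f(t) = t^7 + t.
Roots in GF(2): f(0) = 0 → root; f(1) = 0 → root.
Linear factors from roots: (t), (t + 1).
Complete factorization: f(t) = (t)·(t + 1)^2·(t^2 + t + 1)^2.
Factor degrees with multiplicity: 1 + 1 + 1 + 2 + 2 = 7.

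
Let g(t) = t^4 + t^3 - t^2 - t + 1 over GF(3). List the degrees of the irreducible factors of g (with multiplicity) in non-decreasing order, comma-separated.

2, 2

Roots in GF(3): g(0) = 1; g(1) = 1; g(2) = 1.
Complete factorization: g(t) = (t^2 - t - 1)^2.
Factor degrees with multiplicity: 2 + 2 = 4.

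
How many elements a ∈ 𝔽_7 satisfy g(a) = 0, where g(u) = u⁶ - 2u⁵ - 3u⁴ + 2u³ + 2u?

Evaluate at each of the 7 elements of 𝔽_7:
g(0) = 0 → root; g(1) = 0 → root; g(2) = 0 → root; g(3) = 4; g(4) = 2; g(5) = 4; g(6) = 3.
Roots: {0, 1, 2}.

3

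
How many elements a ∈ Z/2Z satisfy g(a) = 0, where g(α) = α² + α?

2

Evaluate at each of the 2 elements of Z/2Z:
g(0) = 0 → root; g(1) = 0 → root.
Roots: {0, 1}.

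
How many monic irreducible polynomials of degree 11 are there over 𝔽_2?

Gauss's count: N_{2}(11) = (1/11) Σ_{d|11} μ(11/d)·2^d.
Divisors of 11: 1, 11; μ(11/d) for each: -1, 1.
Σ = − 2^1 + 2^11 = 2046.
N = 2046/11 = 186.

186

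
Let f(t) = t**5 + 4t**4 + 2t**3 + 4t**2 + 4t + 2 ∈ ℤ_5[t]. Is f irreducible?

Yes

Check for roots in ℤ_5: f(0) = 2; f(1) = 2; f(2) = 3; f(3) = 1; f(4) = 3.
No roots, so no linear factors.
Degree-2 irreducible divisors: test the 10 monic irreducibles of degree 2 over GF(5).
None of them divide f (all give nonzero remainder).
No irreducible factor of degree ≤ 2 exists, so f is irreducible over GF(5).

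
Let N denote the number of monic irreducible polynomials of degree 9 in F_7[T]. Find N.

4483696

By the necklace-counting formula, N_7(9) = (1/9) Σ_{d|9} μ(9/d)·7^d.
Divisors of 9: 1, 3, 9; μ(9/d) for each: 0, -1, 1.
Σ = − 7^3 + 7^9 = 40353264.
N = 40353264/9 = 4483696.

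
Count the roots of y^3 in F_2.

Write g(y) = y^3.
Evaluate at each of the 2 elements of F_2:
g(0) = 0 → root; g(1) = 1.
Roots: {0}.

1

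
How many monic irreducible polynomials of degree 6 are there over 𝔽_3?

116

The number of monic irreducibles of degree 6 over GF(3) is (1/6)·Σ_{d∣6} μ(6/d) 3^d.
Divisors of 6: 1, 2, 3, 6; μ(6/d) for each: 1, -1, -1, 1.
Σ = 3^1 − 3^2 − 3^3 + 3^6 = 696.
N = 696/6 = 116.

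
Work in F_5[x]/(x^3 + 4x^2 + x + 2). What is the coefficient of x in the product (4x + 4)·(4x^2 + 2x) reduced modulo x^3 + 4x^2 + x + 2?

Multiply in F_5[x]: (4x + 4)·(4x^2 + 2x) = x^3 + 4x^2 + 3x.
Reduce using x^3 ≡ x^2 + 4x + 3 (mod x^3 + 4x^2 + x + 2).
Reduced: 2x + 3.

2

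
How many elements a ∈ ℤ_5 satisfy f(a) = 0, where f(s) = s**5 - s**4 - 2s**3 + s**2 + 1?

Evaluate at each of the 5 elements of ℤ_5:
f(0) = 1; f(1) = 0 → root; f(2) = 0 → root; f(3) = 3; f(4) = 2.
Roots: {1, 2}.

2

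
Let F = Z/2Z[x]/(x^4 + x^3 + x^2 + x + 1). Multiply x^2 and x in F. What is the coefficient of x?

0

Multiply in Z/2Z[x]: (x^2)·(x) = x^3.
Reduced: x^3.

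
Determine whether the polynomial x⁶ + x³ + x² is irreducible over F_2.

Write g(x) = x⁶ + x³ + x².
Check for roots in F_2: g(0) = 0 → root; g(1) = 1.
g(0) = 0, so (x) divides g(x); g is reducible.

No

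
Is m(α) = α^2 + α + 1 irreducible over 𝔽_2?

Yes

Check for roots in 𝔽_2: m(0) = 1; m(1) = 1.
No roots. A degree-2 polynomial over a field with no linear factor is irreducible.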